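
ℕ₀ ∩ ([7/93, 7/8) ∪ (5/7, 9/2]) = {1, 2, 3, 4}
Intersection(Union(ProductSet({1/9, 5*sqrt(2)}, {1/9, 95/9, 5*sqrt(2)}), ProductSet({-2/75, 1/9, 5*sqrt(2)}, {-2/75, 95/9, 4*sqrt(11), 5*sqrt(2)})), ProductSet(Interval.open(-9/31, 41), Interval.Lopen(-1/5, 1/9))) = Union(ProductSet({1/9, 5*sqrt(2)}, {1/9}), ProductSet({-2/75, 1/9, 5*sqrt(2)}, {-2/75}))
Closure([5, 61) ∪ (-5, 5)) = [-5, 61]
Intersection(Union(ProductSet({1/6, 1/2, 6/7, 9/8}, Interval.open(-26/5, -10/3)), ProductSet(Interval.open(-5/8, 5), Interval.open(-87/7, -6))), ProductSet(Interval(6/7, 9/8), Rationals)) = Union(ProductSet({6/7, 9/8}, Intersection(Interval.open(-26/5, -10/3), Rationals)), ProductSet(Interval(6/7, 9/8), Intersection(Interval.open(-87/7, -6), Rationals)))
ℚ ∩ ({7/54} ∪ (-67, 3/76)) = {7/54} ∪ (ℚ ∩ (-67, 3/76))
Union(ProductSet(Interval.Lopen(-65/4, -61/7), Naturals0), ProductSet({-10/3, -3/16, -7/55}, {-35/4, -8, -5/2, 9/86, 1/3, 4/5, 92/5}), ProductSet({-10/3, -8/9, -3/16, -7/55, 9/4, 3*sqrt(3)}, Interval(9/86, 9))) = Union(ProductSet({-10/3, -3/16, -7/55}, {-35/4, -8, -5/2, 9/86, 1/3, 4/5, 92/5}), ProductSet({-10/3, -8/9, -3/16, -7/55, 9/4, 3*sqrt(3)}, Interval(9/86, 9)), ProductSet(Interval.Lopen(-65/4, -61/7), Naturals0))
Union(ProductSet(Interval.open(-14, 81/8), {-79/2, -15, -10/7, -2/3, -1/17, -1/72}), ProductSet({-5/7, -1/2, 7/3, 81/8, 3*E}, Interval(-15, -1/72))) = Union(ProductSet({-5/7, -1/2, 7/3, 81/8, 3*E}, Interval(-15, -1/72)), ProductSet(Interval.open(-14, 81/8), {-79/2, -15, -10/7, -2/3, -1/17, -1/72}))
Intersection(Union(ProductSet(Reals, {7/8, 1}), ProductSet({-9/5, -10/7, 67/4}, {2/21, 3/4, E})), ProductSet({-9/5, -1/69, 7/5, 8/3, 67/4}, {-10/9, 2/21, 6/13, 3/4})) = ProductSet({-9/5, 67/4}, {2/21, 3/4})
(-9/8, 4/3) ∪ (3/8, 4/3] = (-9/8, 4/3]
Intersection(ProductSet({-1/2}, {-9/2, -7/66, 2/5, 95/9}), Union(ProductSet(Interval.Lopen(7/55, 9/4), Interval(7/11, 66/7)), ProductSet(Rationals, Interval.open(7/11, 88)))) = ProductSet({-1/2}, {95/9})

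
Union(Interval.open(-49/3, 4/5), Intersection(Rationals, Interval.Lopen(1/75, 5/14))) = Union(Intersection(Interval.Lopen(1/75, 5/14), Rationals), Interval.open(-49/3, 4/5))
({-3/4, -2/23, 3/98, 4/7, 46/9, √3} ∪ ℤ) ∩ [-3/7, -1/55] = {-2/23}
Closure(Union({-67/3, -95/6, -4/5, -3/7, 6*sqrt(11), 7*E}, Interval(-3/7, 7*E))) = Union({-67/3, -95/6, -4/5, 6*sqrt(11)}, Interval(-3/7, 7*E))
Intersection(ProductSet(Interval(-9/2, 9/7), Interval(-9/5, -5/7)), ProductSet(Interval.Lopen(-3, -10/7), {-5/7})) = ProductSet(Interval.Lopen(-3, -10/7), {-5/7})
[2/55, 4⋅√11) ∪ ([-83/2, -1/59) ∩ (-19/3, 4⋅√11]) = (-19/3, -1/59) ∪ [2/55, 4⋅√11)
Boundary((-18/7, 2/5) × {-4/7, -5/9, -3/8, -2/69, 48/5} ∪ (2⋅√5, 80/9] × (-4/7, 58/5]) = ([-18/7, 2/5] × {-4/7, -5/9, -3/8, -2/69, 48/5}) ∪ ({80/9, 2⋅√5} × [-4/7, 58/5]) ∪ ([2⋅√5, 80/9] × {-4/7, 58/5})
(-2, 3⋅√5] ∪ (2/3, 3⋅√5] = (-2, 3⋅√5]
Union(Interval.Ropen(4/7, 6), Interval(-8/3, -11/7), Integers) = Union(Integers, Interval(-8/3, -11/7), Interval(4/7, 6))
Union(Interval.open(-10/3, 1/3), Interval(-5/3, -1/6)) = Interval.open(-10/3, 1/3)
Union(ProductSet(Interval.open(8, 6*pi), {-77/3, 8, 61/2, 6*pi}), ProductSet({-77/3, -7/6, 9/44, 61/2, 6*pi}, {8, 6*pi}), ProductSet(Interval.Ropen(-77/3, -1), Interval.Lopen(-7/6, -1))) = Union(ProductSet({-77/3, -7/6, 9/44, 61/2, 6*pi}, {8, 6*pi}), ProductSet(Interval.Ropen(-77/3, -1), Interval.Lopen(-7/6, -1)), ProductSet(Interval.open(8, 6*pi), {-77/3, 8, 61/2, 6*pi}))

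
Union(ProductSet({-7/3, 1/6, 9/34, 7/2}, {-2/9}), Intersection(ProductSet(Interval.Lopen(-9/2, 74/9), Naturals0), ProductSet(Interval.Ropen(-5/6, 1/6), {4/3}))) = ProductSet({-7/3, 1/6, 9/34, 7/2}, {-2/9})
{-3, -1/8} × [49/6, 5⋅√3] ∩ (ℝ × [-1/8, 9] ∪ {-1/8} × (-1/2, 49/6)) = {-3, -1/8} × [49/6, 5⋅√3]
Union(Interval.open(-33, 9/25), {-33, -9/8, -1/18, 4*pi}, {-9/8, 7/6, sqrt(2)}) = Union({7/6, sqrt(2), 4*pi}, Interval.Ropen(-33, 9/25))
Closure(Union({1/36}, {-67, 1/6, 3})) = {-67, 1/36, 1/6, 3}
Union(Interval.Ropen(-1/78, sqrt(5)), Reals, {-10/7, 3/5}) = Interval(-oo, oo)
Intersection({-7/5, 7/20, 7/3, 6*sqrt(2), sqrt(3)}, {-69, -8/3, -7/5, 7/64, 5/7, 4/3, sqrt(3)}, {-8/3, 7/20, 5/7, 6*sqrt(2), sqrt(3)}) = {sqrt(3)}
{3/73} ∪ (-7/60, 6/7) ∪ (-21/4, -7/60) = (-21/4, -7/60) ∪ (-7/60, 6/7)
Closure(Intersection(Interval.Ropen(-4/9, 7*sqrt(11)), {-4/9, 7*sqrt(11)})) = {-4/9}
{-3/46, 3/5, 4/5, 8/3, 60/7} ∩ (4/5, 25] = {8/3, 60/7}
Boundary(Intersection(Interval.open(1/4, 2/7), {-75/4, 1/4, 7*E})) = EmptySet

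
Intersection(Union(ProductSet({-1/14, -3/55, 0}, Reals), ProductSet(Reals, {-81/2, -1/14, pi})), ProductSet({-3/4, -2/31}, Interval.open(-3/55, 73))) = ProductSet({-3/4, -2/31}, {pi})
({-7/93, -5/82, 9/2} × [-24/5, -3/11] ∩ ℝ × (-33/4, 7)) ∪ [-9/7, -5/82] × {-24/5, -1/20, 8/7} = ({-7/93, -5/82, 9/2} × [-24/5, -3/11]) ∪ ([-9/7, -5/82] × {-24/5, -1/20, 8/7})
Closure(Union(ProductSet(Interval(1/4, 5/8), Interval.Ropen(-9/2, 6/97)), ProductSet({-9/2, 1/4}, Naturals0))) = Union(ProductSet({-9/2, 1/4}, Naturals0), ProductSet(Interval(1/4, 5/8), Interval(-9/2, 6/97)))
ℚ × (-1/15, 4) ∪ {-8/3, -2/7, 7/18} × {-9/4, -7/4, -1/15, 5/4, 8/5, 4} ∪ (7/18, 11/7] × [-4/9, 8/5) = (ℚ × (-1/15, 4)) ∪ ((7/18, 11/7] × [-4/9, 8/5)) ∪ ({-8/3, -2/7, 7/18} × {-9/4, -7/4, -1/15, 5/4, 8/5, 4})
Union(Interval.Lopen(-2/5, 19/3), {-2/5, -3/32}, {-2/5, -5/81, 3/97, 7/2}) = Interval(-2/5, 19/3)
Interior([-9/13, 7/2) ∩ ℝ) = (-9/13, 7/2)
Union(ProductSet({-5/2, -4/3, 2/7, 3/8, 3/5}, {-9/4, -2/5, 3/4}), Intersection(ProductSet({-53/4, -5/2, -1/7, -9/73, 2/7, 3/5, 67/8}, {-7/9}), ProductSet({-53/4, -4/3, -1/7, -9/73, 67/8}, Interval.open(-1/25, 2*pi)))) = ProductSet({-5/2, -4/3, 2/7, 3/8, 3/5}, {-9/4, -2/5, 3/4})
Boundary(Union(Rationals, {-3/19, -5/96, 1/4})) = Reals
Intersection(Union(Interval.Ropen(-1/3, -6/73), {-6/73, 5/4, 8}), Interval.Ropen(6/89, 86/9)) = {5/4, 8}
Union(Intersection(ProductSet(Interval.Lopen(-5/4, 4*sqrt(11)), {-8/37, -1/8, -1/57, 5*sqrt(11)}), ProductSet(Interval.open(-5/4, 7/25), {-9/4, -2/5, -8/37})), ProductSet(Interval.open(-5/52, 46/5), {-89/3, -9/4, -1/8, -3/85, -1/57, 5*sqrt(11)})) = Union(ProductSet(Interval.open(-5/4, 7/25), {-8/37}), ProductSet(Interval.open(-5/52, 46/5), {-89/3, -9/4, -1/8, -3/85, -1/57, 5*sqrt(11)}))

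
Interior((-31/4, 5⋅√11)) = (-31/4, 5⋅√11)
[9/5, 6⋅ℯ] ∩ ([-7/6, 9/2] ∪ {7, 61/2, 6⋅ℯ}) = [9/5, 9/2] ∪ {7, 6⋅ℯ}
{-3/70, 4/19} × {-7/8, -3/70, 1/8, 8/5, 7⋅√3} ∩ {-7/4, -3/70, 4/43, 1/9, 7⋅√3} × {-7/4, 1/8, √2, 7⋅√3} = {-3/70} × {1/8, 7⋅√3}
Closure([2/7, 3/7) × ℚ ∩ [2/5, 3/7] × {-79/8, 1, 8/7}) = [2/5, 3/7] × {-79/8, 1, 8/7}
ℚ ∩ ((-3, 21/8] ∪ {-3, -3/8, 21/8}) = ℚ ∩ [-3, 21/8]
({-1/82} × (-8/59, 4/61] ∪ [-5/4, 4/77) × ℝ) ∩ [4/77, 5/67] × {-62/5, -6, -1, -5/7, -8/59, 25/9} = ∅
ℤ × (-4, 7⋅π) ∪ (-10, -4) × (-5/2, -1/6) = (ℤ × (-4, 7⋅π)) ∪ ((-10, -4) × (-5/2, -1/6))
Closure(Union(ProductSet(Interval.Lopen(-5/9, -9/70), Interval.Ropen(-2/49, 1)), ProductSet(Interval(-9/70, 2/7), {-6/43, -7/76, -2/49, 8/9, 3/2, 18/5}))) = Union(ProductSet({-5/9, -9/70}, Interval(-2/49, 1)), ProductSet(Interval(-5/9, -9/70), {-2/49, 1}), ProductSet(Interval.Lopen(-5/9, -9/70), Interval.Ropen(-2/49, 1)), ProductSet(Interval(-9/70, 2/7), {-6/43, -7/76, -2/49, 8/9, 3/2, 18/5}))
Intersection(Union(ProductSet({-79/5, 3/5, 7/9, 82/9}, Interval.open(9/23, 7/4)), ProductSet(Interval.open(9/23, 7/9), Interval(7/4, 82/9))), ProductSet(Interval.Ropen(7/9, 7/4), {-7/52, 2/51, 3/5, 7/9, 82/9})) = ProductSet({7/9}, {3/5, 7/9})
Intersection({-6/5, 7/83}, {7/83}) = {7/83}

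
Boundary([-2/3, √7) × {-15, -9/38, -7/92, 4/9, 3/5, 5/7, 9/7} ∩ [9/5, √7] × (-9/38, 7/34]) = [9/5, √7] × {-7/92}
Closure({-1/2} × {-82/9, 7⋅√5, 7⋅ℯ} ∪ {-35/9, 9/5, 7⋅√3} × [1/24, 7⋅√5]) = ({-1/2} × {-82/9, 7⋅√5, 7⋅ℯ}) ∪ ({-35/9, 9/5, 7⋅√3} × [1/24, 7⋅√5])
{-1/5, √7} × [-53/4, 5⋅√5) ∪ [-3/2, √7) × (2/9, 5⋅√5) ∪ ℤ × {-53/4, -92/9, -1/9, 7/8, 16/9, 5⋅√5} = (ℤ × {-53/4, -92/9, -1/9, 7/8, 16/9, 5⋅√5}) ∪ ({-1/5, √7} × [-53/4, 5⋅√5)) ∪ ([-3/2, √7) × (2/9, 5⋅√5))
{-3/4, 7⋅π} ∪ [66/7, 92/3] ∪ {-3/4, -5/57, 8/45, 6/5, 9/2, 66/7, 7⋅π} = {-3/4, -5/57, 8/45, 6/5, 9/2} ∪ [66/7, 92/3]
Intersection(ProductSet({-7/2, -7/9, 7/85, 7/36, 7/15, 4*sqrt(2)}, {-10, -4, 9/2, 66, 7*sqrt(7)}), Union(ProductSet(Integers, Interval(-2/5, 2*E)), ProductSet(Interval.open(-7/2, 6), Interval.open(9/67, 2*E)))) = ProductSet({-7/9, 7/85, 7/36, 7/15, 4*sqrt(2)}, {9/2})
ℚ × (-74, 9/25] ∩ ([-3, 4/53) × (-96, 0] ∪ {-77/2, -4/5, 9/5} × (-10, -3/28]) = ({-77/2, -4/5, 9/5} × (-10, -3/28]) ∪ ((ℚ ∩ [-3, 4/53)) × (-74, 0])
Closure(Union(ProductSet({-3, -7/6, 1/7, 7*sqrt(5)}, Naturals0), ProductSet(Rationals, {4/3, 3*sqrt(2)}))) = Union(ProductSet({-3, -7/6, 1/7, 7*sqrt(5)}, Naturals0), ProductSet(Reals, {4/3, 3*sqrt(2)}))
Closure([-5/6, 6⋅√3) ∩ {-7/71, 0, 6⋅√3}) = {-7/71, 0}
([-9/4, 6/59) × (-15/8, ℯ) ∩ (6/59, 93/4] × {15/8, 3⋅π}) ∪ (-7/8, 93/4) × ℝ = (-7/8, 93/4) × ℝ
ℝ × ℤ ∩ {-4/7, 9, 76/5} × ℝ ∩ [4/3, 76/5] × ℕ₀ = {9, 76/5} × ℕ₀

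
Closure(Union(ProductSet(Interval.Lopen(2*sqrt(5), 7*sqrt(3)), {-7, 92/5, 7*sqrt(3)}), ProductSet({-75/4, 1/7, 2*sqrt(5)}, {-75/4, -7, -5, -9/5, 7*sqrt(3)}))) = Union(ProductSet({-75/4, 1/7, 2*sqrt(5)}, {-75/4, -7, -5, -9/5, 7*sqrt(3)}), ProductSet(Interval(2*sqrt(5), 7*sqrt(3)), {-7, 92/5, 7*sqrt(3)}))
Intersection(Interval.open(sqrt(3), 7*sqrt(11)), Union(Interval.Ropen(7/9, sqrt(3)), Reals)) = Interval.open(sqrt(3), 7*sqrt(11))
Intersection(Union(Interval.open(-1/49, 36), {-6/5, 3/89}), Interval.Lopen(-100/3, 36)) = Union({-6/5}, Interval.open(-1/49, 36))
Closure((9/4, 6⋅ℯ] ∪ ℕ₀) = ℕ₀ ∪ [9/4, 6⋅ℯ] ∪ (ℕ₀ \ (9/4, 6⋅ℯ))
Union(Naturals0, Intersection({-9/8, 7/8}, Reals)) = Union({-9/8, 7/8}, Naturals0)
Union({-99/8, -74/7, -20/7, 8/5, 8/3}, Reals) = Reals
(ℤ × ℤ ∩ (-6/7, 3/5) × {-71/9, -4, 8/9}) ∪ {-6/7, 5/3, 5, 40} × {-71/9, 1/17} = ({0} × {-4}) ∪ ({-6/7, 5/3, 5, 40} × {-71/9, 1/17})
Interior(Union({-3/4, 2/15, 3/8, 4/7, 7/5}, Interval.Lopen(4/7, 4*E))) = Interval.open(4/7, 4*E)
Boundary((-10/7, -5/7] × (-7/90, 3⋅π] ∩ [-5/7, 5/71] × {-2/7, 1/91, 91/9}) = {-5/7} × {1/91}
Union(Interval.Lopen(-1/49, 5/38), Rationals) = Union(Interval(-1/49, 5/38), Rationals)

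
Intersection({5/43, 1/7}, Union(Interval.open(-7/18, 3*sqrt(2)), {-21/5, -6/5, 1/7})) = {5/43, 1/7}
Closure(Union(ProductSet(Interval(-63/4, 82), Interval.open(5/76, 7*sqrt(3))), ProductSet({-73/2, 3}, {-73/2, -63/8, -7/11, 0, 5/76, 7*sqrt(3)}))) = Union(ProductSet({-73/2, 3}, {-73/2, -63/8, -7/11, 0, 5/76, 7*sqrt(3)}), ProductSet(Interval(-63/4, 82), Interval(5/76, 7*sqrt(3))))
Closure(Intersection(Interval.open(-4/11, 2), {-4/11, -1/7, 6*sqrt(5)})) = {-1/7}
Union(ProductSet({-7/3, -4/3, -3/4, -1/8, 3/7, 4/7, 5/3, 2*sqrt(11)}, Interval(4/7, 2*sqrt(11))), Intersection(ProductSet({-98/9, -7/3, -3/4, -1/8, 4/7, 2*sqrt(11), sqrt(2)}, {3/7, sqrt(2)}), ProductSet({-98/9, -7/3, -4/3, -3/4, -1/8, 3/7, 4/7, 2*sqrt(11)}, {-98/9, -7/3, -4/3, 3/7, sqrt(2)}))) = Union(ProductSet({-98/9, -7/3, -3/4, -1/8, 4/7, 2*sqrt(11)}, {3/7, sqrt(2)}), ProductSet({-7/3, -4/3, -3/4, -1/8, 3/7, 4/7, 5/3, 2*sqrt(11)}, Interval(4/7, 2*sqrt(11))))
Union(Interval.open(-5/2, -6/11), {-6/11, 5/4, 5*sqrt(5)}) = Union({5/4, 5*sqrt(5)}, Interval.Lopen(-5/2, -6/11))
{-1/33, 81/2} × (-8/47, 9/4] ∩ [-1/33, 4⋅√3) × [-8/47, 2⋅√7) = {-1/33} × (-8/47, 9/4]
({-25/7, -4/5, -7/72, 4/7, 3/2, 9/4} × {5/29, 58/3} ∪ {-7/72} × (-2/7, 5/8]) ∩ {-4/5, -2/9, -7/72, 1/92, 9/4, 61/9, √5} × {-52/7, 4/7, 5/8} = {-7/72} × {4/7, 5/8}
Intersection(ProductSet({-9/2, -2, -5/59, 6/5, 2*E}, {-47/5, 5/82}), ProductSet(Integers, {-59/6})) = EmptySet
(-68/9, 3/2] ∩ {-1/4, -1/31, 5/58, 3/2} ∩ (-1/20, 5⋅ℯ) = {-1/31, 5/58, 3/2}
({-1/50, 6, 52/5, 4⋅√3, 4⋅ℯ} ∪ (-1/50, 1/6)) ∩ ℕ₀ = {0} ∪ {6}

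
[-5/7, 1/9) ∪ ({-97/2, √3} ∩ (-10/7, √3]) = [-5/7, 1/9) ∪ {√3}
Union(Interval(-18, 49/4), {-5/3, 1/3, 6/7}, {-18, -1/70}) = Interval(-18, 49/4)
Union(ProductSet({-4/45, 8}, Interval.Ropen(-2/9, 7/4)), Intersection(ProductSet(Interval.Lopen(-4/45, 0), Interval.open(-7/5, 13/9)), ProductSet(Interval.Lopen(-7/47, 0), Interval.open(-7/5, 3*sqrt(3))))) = Union(ProductSet({-4/45, 8}, Interval.Ropen(-2/9, 7/4)), ProductSet(Interval.Lopen(-4/45, 0), Interval.open(-7/5, 13/9)))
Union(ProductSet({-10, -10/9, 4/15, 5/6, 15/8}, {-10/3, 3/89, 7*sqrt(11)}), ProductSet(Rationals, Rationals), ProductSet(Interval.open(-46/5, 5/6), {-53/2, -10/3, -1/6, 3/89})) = Union(ProductSet({-10, -10/9, 4/15, 5/6, 15/8}, {-10/3, 3/89, 7*sqrt(11)}), ProductSet(Interval.open(-46/5, 5/6), {-53/2, -10/3, -1/6, 3/89}), ProductSet(Rationals, Rationals))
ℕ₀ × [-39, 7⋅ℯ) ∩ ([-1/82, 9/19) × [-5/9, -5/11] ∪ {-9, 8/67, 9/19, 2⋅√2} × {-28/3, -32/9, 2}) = {0} × [-5/9, -5/11]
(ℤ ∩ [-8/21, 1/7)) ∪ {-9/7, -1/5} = {-9/7, -1/5} ∪ {0}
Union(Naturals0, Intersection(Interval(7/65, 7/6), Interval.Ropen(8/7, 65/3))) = Union(Interval(8/7, 7/6), Naturals0)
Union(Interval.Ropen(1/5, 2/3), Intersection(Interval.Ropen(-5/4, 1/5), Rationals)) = Union(Intersection(Interval.Ropen(-5/4, 1/5), Rationals), Interval.Ropen(1/5, 2/3))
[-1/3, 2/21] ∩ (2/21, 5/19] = ∅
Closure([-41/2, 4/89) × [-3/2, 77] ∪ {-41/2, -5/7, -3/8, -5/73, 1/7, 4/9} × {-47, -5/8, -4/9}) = ([-41/2, 4/89] × [-3/2, 77]) ∪ ({-41/2, -5/7, -3/8, -5/73, 1/7, 4/9} × {-47, -5/8, -4/9})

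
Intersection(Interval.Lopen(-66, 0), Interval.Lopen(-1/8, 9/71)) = Interval.Lopen(-1/8, 0)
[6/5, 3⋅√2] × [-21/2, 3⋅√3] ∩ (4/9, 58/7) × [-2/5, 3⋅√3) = [6/5, 3⋅√2] × [-2/5, 3⋅√3)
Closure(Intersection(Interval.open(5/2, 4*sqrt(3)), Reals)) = Interval(5/2, 4*sqrt(3))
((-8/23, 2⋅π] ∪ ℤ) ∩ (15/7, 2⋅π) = (15/7, 2⋅π) ∪ {3, 4, 5, 6}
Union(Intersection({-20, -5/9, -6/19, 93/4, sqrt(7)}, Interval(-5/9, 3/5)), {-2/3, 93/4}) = {-2/3, -5/9, -6/19, 93/4}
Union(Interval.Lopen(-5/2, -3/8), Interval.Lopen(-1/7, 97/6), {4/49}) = Union(Interval.Lopen(-5/2, -3/8), Interval.Lopen(-1/7, 97/6))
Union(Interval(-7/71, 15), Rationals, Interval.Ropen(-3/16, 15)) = Union(Interval(-3/16, 15), Rationals)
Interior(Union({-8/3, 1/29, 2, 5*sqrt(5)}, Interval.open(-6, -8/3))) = Interval.open(-6, -8/3)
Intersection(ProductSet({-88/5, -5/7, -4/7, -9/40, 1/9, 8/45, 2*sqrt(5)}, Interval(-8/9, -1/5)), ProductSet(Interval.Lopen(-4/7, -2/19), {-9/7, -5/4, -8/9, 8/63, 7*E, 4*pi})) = ProductSet({-9/40}, {-8/9})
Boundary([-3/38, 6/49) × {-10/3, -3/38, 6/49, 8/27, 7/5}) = [-3/38, 6/49] × {-10/3, -3/38, 6/49, 8/27, 7/5}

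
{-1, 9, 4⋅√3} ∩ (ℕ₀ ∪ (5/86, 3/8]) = {9}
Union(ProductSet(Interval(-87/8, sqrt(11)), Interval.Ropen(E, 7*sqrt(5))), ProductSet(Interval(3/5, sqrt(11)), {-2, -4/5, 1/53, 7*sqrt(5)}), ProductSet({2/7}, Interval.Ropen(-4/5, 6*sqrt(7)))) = Union(ProductSet({2/7}, Interval.Ropen(-4/5, 6*sqrt(7))), ProductSet(Interval(-87/8, sqrt(11)), Interval.Ropen(E, 7*sqrt(5))), ProductSet(Interval(3/5, sqrt(11)), {-2, -4/5, 1/53, 7*sqrt(5)}))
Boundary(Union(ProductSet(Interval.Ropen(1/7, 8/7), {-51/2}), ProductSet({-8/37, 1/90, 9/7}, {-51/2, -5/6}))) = Union(ProductSet({-8/37, 1/90, 9/7}, {-51/2, -5/6}), ProductSet(Interval(1/7, 8/7), {-51/2}))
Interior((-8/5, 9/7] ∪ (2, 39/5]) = (-8/5, 9/7) ∪ (2, 39/5)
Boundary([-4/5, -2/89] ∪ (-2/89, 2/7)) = {-4/5, 2/7}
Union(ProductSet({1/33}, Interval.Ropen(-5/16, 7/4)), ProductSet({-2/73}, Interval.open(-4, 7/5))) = Union(ProductSet({-2/73}, Interval.open(-4, 7/5)), ProductSet({1/33}, Interval.Ropen(-5/16, 7/4)))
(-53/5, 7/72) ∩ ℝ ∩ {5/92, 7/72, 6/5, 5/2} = {5/92}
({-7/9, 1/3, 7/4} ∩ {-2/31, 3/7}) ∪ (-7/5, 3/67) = (-7/5, 3/67)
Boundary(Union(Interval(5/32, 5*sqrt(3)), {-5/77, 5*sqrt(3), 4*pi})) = {-5/77, 5/32, 5*sqrt(3), 4*pi}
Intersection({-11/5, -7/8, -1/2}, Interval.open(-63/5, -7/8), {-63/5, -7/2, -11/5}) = {-11/5}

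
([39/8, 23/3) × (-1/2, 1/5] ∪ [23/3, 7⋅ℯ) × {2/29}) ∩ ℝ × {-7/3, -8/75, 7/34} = [39/8, 23/3) × {-8/75}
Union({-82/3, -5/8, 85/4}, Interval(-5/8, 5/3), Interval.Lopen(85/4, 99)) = Union({-82/3}, Interval(-5/8, 5/3), Interval(85/4, 99))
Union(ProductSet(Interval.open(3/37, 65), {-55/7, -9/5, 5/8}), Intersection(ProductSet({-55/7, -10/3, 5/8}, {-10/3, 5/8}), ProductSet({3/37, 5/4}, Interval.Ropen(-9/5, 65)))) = ProductSet(Interval.open(3/37, 65), {-55/7, -9/5, 5/8})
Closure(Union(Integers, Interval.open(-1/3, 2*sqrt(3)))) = Union(Integers, Interval(-1/3, 2*sqrt(3)))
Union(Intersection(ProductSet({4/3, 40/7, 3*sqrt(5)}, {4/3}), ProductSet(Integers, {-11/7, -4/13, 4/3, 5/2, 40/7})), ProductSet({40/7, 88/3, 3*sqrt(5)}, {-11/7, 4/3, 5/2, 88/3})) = ProductSet({40/7, 88/3, 3*sqrt(5)}, {-11/7, 4/3, 5/2, 88/3})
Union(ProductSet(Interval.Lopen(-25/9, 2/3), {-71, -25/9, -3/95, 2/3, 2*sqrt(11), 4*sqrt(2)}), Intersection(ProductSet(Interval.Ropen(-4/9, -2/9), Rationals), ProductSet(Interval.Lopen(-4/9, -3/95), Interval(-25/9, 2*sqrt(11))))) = Union(ProductSet(Interval.Lopen(-25/9, 2/3), {-71, -25/9, -3/95, 2/3, 2*sqrt(11), 4*sqrt(2)}), ProductSet(Interval.open(-4/9, -2/9), Intersection(Interval(-25/9, 2*sqrt(11)), Rationals)))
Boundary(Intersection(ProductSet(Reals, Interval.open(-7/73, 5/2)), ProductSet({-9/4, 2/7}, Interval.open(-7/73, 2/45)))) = ProductSet({-9/4, 2/7}, Interval(-7/73, 2/45))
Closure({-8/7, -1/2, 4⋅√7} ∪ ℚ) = ℝ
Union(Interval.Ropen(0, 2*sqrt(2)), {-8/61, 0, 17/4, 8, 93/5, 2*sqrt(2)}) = Union({-8/61, 17/4, 8, 93/5}, Interval(0, 2*sqrt(2)))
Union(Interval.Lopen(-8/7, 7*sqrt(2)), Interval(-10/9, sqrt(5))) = Interval.Lopen(-8/7, 7*sqrt(2))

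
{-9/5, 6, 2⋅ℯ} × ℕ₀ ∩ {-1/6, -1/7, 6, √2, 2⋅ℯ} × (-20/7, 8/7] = {6, 2⋅ℯ} × {0, 1}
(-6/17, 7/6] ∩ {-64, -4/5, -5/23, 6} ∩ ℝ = {-5/23}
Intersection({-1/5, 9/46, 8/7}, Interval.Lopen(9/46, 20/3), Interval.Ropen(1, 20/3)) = {8/7}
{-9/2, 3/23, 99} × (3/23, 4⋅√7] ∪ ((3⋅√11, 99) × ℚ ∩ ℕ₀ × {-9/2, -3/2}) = ({10, 11, …, 98} × {-9/2, -3/2}) ∪ ({-9/2, 3/23, 99} × (3/23, 4⋅√7])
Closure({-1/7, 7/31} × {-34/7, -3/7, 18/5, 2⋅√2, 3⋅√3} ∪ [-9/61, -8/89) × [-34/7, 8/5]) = ([-9/61, -8/89] × [-34/7, 8/5]) ∪ ({-1/7, 7/31} × {-34/7, -3/7, 18/5, 2⋅√2, 3⋅√3})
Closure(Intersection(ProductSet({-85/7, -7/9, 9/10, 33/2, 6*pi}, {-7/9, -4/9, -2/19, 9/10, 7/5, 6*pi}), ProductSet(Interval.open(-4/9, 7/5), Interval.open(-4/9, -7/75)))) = ProductSet({9/10}, {-2/19})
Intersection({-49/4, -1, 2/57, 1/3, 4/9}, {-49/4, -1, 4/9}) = {-49/4, -1, 4/9}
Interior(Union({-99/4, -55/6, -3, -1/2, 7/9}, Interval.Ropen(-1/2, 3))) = Interval.open(-1/2, 3)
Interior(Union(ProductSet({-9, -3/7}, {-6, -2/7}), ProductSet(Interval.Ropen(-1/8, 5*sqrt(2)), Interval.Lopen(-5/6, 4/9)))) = ProductSet(Interval.open(-1/8, 5*sqrt(2)), Interval.open(-5/6, 4/9))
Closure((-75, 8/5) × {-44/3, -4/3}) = [-75, 8/5] × {-44/3, -4/3}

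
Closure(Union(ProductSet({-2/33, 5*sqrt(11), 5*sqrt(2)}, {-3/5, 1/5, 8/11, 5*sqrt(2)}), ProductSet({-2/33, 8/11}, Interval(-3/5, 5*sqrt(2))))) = Union(ProductSet({-2/33, 8/11}, Interval(-3/5, 5*sqrt(2))), ProductSet({-2/33, 5*sqrt(11), 5*sqrt(2)}, {-3/5, 1/5, 8/11, 5*sqrt(2)}))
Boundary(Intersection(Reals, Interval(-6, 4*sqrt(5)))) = {-6, 4*sqrt(5)}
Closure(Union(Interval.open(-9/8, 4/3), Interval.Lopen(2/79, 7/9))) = Interval(-9/8, 4/3)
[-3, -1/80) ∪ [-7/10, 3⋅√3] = [-3, 3⋅√3]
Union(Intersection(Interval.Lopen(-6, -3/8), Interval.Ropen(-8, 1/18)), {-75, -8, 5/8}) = Union({-75, -8, 5/8}, Interval.Lopen(-6, -3/8))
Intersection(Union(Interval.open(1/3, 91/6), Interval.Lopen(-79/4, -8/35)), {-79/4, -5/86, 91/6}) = EmptySet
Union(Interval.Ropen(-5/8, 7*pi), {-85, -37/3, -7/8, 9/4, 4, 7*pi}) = Union({-85, -37/3, -7/8}, Interval(-5/8, 7*pi))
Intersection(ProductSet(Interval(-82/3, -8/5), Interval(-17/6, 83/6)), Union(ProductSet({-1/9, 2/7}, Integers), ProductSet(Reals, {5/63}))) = ProductSet(Interval(-82/3, -8/5), {5/63})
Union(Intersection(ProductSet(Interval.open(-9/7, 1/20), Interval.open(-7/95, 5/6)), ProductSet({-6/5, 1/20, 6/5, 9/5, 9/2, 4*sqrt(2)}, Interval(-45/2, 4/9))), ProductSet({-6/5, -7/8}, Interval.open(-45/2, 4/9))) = Union(ProductSet({-6/5}, Interval.Lopen(-7/95, 4/9)), ProductSet({-6/5, -7/8}, Interval.open(-45/2, 4/9)))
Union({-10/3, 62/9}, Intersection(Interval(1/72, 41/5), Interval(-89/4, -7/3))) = {-10/3, 62/9}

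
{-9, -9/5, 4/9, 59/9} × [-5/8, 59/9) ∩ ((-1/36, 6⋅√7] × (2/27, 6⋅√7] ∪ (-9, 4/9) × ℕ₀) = ({-9/5} × {0, 1, …, 6}) ∪ ({4/9, 59/9} × (2/27, 59/9))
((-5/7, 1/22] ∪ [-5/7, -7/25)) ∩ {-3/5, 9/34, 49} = {-3/5}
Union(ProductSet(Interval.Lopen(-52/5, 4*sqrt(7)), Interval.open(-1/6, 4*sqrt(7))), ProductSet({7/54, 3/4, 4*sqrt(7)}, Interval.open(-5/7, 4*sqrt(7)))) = Union(ProductSet({7/54, 3/4, 4*sqrt(7)}, Interval.open(-5/7, 4*sqrt(7))), ProductSet(Interval.Lopen(-52/5, 4*sqrt(7)), Interval.open(-1/6, 4*sqrt(7))))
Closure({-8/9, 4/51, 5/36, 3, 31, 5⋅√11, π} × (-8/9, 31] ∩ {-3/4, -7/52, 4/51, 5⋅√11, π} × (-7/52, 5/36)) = {4/51, 5⋅√11, π} × [-7/52, 5/36]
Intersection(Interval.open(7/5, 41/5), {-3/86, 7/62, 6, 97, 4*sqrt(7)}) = {6}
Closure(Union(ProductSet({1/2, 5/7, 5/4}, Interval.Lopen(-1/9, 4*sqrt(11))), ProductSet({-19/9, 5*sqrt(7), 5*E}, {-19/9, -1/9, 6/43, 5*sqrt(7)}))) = Union(ProductSet({-19/9, 5*sqrt(7), 5*E}, {-19/9, -1/9, 6/43, 5*sqrt(7)}), ProductSet({1/2, 5/7, 5/4}, Interval(-1/9, 4*sqrt(11))))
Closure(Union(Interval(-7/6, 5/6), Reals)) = Interval(-oo, oo)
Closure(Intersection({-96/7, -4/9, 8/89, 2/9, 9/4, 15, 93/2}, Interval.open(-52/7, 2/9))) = {-4/9, 8/89}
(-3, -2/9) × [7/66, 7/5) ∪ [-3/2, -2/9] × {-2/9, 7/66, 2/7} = ([-3/2, -2/9] × {-2/9, 7/66, 2/7}) ∪ ((-3, -2/9) × [7/66, 7/5))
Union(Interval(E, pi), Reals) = Interval(-oo, oo)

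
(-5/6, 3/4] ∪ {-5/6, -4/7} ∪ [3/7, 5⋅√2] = [-5/6, 5⋅√2]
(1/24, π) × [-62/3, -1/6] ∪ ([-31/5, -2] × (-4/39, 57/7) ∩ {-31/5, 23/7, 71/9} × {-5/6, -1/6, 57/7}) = (1/24, π) × [-62/3, -1/6]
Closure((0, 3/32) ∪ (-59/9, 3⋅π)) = [-59/9, 3⋅π]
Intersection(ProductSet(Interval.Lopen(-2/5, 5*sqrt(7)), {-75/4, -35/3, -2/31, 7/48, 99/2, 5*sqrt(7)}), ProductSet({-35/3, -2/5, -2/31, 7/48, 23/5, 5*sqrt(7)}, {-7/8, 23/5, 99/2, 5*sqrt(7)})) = ProductSet({-2/31, 7/48, 23/5, 5*sqrt(7)}, {99/2, 5*sqrt(7)})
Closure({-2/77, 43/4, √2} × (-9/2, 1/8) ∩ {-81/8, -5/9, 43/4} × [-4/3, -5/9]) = {43/4} × [-4/3, -5/9]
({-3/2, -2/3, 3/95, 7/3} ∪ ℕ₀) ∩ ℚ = {-3/2, -2/3, 3/95, 7/3} ∪ ℕ₀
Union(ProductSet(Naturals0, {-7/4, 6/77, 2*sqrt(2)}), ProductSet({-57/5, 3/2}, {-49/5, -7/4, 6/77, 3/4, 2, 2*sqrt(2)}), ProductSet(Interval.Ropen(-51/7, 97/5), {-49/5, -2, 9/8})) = Union(ProductSet({-57/5, 3/2}, {-49/5, -7/4, 6/77, 3/4, 2, 2*sqrt(2)}), ProductSet(Interval.Ropen(-51/7, 97/5), {-49/5, -2, 9/8}), ProductSet(Naturals0, {-7/4, 6/77, 2*sqrt(2)}))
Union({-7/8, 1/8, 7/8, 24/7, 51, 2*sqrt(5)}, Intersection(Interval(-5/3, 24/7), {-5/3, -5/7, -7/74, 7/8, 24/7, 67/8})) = {-5/3, -7/8, -5/7, -7/74, 1/8, 7/8, 24/7, 51, 2*sqrt(5)}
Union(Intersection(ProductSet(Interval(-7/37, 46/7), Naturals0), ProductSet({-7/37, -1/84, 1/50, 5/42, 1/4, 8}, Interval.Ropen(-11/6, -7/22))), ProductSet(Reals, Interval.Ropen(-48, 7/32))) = ProductSet(Reals, Interval.Ropen(-48, 7/32))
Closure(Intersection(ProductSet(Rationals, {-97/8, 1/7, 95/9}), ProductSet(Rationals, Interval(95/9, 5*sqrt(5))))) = ProductSet(Reals, {95/9})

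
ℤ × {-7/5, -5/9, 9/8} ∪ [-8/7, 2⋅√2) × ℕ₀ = (ℤ × {-7/5, -5/9, 9/8}) ∪ ([-8/7, 2⋅√2) × ℕ₀)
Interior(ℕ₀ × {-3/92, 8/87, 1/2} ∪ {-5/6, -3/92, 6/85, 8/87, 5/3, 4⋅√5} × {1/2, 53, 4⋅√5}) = ∅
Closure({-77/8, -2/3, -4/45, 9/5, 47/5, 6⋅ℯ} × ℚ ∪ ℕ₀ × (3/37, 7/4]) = (ℕ₀ × [3/37, 7/4]) ∪ ({-77/8, -2/3, -4/45, 9/5, 47/5, 6⋅ℯ} × ℝ)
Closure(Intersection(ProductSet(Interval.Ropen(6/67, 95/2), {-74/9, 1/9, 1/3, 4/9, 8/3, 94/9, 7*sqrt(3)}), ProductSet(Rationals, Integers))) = EmptySet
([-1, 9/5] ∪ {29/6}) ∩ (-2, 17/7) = [-1, 9/5]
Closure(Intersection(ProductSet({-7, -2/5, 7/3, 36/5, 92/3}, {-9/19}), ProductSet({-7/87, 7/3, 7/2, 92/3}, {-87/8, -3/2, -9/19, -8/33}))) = ProductSet({7/3, 92/3}, {-9/19})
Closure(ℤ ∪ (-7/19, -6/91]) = ℤ ∪ [-7/19, -6/91]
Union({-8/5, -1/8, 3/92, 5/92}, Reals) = Reals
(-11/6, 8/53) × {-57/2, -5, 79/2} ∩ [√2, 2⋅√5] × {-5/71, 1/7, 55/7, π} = ∅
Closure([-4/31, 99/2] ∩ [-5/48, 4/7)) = [-5/48, 4/7]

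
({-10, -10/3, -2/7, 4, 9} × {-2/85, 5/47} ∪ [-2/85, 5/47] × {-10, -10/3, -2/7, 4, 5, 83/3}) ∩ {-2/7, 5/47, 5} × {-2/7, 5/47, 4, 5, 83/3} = ({-2/7} × {5/47}) ∪ ({5/47} × {-2/7, 4, 5, 83/3})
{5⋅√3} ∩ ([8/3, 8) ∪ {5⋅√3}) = {5⋅√3}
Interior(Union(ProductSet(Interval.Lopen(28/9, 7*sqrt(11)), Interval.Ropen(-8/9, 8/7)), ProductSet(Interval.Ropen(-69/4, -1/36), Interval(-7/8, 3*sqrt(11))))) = Union(ProductSet(Interval.open(-69/4, -1/36), Interval.open(-7/8, 3*sqrt(11))), ProductSet(Interval.open(28/9, 7*sqrt(11)), Interval.open(-8/9, 8/7)))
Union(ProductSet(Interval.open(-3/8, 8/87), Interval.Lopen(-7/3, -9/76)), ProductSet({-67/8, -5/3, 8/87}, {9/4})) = Union(ProductSet({-67/8, -5/3, 8/87}, {9/4}), ProductSet(Interval.open(-3/8, 8/87), Interval.Lopen(-7/3, -9/76)))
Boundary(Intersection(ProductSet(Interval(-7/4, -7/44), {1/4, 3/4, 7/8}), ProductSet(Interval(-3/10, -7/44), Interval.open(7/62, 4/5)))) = ProductSet(Interval(-3/10, -7/44), {1/4, 3/4})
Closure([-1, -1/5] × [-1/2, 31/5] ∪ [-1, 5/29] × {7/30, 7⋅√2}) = ([-1, -1/5] × [-1/2, 31/5]) ∪ ([-1, 5/29] × {7/30, 7⋅√2})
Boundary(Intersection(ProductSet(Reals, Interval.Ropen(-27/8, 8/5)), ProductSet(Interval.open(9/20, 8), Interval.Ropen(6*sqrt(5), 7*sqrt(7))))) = EmptySet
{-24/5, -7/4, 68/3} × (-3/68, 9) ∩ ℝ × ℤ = {-24/5, -7/4, 68/3} × {0, 1, …, 8}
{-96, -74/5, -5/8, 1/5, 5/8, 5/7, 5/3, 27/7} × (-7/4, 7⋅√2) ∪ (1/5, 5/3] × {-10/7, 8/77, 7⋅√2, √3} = ((1/5, 5/3] × {-10/7, 8/77, 7⋅√2, √3}) ∪ ({-96, -74/5, -5/8, 1/5, 5/8, 5/7, 5/3, 27/7} × (-7/4, 7⋅√2))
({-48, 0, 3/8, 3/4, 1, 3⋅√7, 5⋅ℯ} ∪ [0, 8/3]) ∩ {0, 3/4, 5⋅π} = {0, 3/4}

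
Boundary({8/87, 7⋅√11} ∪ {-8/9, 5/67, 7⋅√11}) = {-8/9, 5/67, 8/87, 7⋅√11}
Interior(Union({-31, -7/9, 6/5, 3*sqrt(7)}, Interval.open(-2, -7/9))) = Interval.open(-2, -7/9)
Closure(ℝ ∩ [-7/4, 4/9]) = [-7/4, 4/9]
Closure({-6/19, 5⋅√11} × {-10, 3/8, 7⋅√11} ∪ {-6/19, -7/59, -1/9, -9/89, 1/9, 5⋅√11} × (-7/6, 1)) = ({-6/19, 5⋅√11} × {-10, 3/8, 7⋅√11}) ∪ ({-6/19, -7/59, -1/9, -9/89, 1/9, 5⋅√11} × [-7/6, 1])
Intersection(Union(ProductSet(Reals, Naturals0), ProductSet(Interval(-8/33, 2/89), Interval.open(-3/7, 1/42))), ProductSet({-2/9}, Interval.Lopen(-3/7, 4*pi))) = ProductSet({-2/9}, Union(Interval.open(-3/7, 1/42), Range(0, 13, 1)))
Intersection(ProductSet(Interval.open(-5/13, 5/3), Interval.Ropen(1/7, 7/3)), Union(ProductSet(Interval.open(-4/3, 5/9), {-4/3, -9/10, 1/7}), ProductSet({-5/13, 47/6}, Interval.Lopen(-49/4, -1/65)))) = ProductSet(Interval.open(-5/13, 5/9), {1/7})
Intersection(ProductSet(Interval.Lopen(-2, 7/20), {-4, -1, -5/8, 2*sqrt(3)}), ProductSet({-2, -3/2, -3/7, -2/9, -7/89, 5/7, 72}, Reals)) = ProductSet({-3/2, -3/7, -2/9, -7/89}, {-4, -1, -5/8, 2*sqrt(3)})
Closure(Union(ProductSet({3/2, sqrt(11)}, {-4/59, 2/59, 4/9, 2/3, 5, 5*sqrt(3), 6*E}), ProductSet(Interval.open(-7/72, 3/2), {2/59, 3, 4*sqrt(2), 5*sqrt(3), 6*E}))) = Union(ProductSet({3/2, sqrt(11)}, {-4/59, 2/59, 4/9, 2/3, 5, 5*sqrt(3), 6*E}), ProductSet(Interval(-7/72, 3/2), {2/59, 3, 4*sqrt(2), 5*sqrt(3), 6*E}))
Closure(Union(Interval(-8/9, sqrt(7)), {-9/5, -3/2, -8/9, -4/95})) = Union({-9/5, -3/2}, Interval(-8/9, sqrt(7)))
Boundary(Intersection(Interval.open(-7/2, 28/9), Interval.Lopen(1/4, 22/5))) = {1/4, 28/9}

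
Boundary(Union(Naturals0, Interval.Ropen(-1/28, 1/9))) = Union(Complement(Naturals0, Interval.open(-1/28, 1/9)), {-1/28, 1/9})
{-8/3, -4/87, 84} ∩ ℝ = {-8/3, -4/87, 84}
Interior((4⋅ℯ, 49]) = (4⋅ℯ, 49)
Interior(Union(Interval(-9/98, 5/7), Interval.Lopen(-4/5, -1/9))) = Union(Interval.open(-4/5, -1/9), Interval.open(-9/98, 5/7))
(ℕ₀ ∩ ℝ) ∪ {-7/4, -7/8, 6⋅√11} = {-7/4, -7/8, 6⋅√11} ∪ ℕ₀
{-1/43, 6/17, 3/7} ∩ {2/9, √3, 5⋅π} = ∅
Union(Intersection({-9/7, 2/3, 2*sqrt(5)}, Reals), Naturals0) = Union({-9/7, 2/3, 2*sqrt(5)}, Naturals0)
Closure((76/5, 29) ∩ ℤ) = {16, 17, …, 28}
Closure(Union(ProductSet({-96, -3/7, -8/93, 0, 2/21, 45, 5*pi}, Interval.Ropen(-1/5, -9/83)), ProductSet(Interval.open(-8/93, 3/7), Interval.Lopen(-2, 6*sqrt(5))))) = Union(ProductSet({-8/93, 3/7}, Interval(-2, 6*sqrt(5))), ProductSet({-96, -3/7, -8/93, 45, 5*pi}, Interval(-1/5, -9/83)), ProductSet({-96, -3/7, -8/93, 0, 2/21, 45, 5*pi}, Interval.Ropen(-1/5, -9/83)), ProductSet(Interval(-8/93, 3/7), {-2, 6*sqrt(5)}), ProductSet(Interval.open(-8/93, 3/7), Interval.Lopen(-2, 6*sqrt(5))))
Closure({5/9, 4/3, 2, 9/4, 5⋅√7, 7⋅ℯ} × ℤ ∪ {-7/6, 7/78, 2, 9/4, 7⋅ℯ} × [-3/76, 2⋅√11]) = ({5/9, 4/3, 2, 9/4, 5⋅√7, 7⋅ℯ} × ℤ) ∪ ({-7/6, 7/78, 2, 9/4, 7⋅ℯ} × [-3/76, 2⋅√11])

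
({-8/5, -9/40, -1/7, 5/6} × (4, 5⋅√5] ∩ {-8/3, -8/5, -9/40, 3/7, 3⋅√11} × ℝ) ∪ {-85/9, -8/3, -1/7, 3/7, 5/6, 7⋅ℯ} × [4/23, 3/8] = ({-8/5, -9/40} × (4, 5⋅√5]) ∪ ({-85/9, -8/3, -1/7, 3/7, 5/6, 7⋅ℯ} × [4/23, 3/8])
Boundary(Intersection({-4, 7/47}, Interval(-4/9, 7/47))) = {7/47}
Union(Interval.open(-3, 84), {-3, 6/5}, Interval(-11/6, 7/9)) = Interval.Ropen(-3, 84)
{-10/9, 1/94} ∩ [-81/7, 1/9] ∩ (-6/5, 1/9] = {-10/9, 1/94}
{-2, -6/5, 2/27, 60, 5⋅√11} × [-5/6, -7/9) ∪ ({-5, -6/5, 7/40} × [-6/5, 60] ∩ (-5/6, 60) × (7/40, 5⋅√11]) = ({7/40} × (7/40, 5⋅√11]) ∪ ({-2, -6/5, 2/27, 60, 5⋅√11} × [-5/6, -7/9))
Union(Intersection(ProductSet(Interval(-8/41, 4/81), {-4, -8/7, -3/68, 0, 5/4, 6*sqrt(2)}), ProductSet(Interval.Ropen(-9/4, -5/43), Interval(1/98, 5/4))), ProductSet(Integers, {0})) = Union(ProductSet(Integers, {0}), ProductSet(Interval.Ropen(-8/41, -5/43), {5/4}))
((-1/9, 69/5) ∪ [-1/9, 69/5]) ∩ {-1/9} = {-1/9}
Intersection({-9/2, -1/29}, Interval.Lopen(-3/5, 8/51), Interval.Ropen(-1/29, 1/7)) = {-1/29}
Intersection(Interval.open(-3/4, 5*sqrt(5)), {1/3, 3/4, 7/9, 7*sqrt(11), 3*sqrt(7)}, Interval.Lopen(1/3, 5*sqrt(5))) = {3/4, 7/9, 3*sqrt(7)}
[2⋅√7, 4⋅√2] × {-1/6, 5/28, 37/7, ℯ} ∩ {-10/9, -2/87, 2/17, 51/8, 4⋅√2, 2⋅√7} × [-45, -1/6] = {4⋅√2, 2⋅√7} × {-1/6}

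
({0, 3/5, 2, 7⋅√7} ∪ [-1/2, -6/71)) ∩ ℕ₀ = {0, 2}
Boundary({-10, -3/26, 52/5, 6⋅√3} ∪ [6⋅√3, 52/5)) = {-10, -3/26, 52/5, 6⋅√3}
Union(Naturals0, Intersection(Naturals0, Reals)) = Naturals0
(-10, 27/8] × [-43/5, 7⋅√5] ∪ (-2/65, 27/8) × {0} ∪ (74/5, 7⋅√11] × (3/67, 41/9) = ((-10, 27/8] × [-43/5, 7⋅√5]) ∪ ((74/5, 7⋅√11] × (3/67, 41/9))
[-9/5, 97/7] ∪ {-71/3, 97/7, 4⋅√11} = {-71/3} ∪ [-9/5, 97/7]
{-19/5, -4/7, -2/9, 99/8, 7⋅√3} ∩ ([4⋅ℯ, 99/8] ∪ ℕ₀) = {99/8, 7⋅√3}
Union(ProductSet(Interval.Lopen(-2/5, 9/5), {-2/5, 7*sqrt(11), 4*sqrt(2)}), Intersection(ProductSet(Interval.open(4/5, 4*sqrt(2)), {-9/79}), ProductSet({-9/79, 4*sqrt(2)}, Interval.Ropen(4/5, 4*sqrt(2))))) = ProductSet(Interval.Lopen(-2/5, 9/5), {-2/5, 7*sqrt(11), 4*sqrt(2)})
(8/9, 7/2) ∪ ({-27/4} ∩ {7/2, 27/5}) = (8/9, 7/2)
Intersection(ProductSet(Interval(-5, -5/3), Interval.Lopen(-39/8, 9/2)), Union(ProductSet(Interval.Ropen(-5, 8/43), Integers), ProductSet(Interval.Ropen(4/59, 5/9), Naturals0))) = ProductSet(Interval(-5, -5/3), Range(-4, 5, 1))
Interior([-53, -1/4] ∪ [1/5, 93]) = (-53, -1/4) ∪ (1/5, 93)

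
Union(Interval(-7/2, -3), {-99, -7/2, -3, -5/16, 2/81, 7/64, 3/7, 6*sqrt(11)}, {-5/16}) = Union({-99, -5/16, 2/81, 7/64, 3/7, 6*sqrt(11)}, Interval(-7/2, -3))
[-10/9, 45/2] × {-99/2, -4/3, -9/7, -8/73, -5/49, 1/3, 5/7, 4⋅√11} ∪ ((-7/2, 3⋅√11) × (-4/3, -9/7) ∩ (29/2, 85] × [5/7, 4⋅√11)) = [-10/9, 45/2] × {-99/2, -4/3, -9/7, -8/73, -5/49, 1/3, 5/7, 4⋅√11}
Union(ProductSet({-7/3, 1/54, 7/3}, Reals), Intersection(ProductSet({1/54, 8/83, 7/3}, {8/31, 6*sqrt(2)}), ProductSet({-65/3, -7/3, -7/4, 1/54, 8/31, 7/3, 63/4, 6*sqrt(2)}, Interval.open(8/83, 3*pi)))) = ProductSet({-7/3, 1/54, 7/3}, Reals)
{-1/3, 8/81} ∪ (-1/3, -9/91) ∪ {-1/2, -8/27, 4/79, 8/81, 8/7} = {-1/2, 4/79, 8/81, 8/7} ∪ [-1/3, -9/91)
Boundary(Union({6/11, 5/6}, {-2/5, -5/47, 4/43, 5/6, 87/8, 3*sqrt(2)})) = {-2/5, -5/47, 4/43, 6/11, 5/6, 87/8, 3*sqrt(2)}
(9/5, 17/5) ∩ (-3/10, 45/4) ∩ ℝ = (9/5, 17/5)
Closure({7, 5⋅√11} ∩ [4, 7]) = {7}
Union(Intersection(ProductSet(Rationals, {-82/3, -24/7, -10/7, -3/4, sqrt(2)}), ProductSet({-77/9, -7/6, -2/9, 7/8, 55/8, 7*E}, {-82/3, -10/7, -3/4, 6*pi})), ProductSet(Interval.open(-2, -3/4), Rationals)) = Union(ProductSet({-77/9, -7/6, -2/9, 7/8, 55/8}, {-82/3, -10/7, -3/4}), ProductSet(Interval.open(-2, -3/4), Rationals))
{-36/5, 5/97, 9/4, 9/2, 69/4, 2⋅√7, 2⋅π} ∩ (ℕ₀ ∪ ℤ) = ∅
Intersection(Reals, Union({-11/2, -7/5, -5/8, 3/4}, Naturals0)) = Union({-11/2, -7/5, -5/8, 3/4}, Naturals0)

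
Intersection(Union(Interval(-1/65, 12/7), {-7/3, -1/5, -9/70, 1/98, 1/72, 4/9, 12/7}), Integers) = Range(0, 2, 1)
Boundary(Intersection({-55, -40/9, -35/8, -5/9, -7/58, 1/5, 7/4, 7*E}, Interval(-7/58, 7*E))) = {-7/58, 1/5, 7/4, 7*E}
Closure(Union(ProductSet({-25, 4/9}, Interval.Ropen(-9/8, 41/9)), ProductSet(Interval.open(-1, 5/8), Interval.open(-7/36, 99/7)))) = Union(ProductSet({-25}, Interval(-9/8, 41/9)), ProductSet({-25, 4/9}, Interval.Ropen(-9/8, 41/9)), ProductSet({-1, 5/8}, Interval(-7/36, 99/7)), ProductSet(Interval(-1, 5/8), {-7/36, 99/7}), ProductSet(Interval.open(-1, 5/8), Interval.open(-7/36, 99/7)))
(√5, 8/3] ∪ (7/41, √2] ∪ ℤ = ℤ ∪ (7/41, √2] ∪ (√5, 8/3]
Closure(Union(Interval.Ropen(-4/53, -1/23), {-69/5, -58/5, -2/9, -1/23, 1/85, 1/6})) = Union({-69/5, -58/5, -2/9, 1/85, 1/6}, Interval(-4/53, -1/23))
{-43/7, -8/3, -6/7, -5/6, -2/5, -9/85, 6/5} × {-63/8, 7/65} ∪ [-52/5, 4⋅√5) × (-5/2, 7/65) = ({-43/7, -8/3, -6/7, -5/6, -2/5, -9/85, 6/5} × {-63/8, 7/65}) ∪ ([-52/5, 4⋅√5) × (-5/2, 7/65))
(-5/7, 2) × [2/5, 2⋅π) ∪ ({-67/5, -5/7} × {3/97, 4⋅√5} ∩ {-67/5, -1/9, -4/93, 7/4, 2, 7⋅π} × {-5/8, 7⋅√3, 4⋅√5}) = ({-67/5} × {4⋅√5}) ∪ ((-5/7, 2) × [2/5, 2⋅π))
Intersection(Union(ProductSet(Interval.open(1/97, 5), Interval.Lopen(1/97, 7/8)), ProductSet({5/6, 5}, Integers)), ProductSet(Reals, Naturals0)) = ProductSet({5/6, 5}, Naturals0)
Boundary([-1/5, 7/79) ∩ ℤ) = {0}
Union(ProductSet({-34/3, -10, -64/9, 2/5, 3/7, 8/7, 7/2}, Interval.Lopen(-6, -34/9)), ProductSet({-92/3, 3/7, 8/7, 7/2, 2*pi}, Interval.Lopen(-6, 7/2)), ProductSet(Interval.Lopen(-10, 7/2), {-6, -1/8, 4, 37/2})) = Union(ProductSet({-92/3, 3/7, 8/7, 7/2, 2*pi}, Interval.Lopen(-6, 7/2)), ProductSet({-34/3, -10, -64/9, 2/5, 3/7, 8/7, 7/2}, Interval.Lopen(-6, -34/9)), ProductSet(Interval.Lopen(-10, 7/2), {-6, -1/8, 4, 37/2}))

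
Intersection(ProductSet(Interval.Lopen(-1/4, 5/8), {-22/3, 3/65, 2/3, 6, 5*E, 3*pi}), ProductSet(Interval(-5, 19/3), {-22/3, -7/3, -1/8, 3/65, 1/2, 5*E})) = ProductSet(Interval.Lopen(-1/4, 5/8), {-22/3, 3/65, 5*E})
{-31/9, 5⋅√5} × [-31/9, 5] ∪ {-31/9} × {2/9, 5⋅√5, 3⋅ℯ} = ({-31/9} × {2/9, 5⋅√5, 3⋅ℯ}) ∪ ({-31/9, 5⋅√5} × [-31/9, 5])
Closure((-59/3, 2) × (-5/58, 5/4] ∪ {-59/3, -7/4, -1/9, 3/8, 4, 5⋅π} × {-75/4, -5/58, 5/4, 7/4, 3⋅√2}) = ({-59/3, 2} × [-5/58, 5/4]) ∪ ([-59/3, 2] × {-5/58, 5/4}) ∪ ((-59/3, 2) × (-5/58, 5/4]) ∪ ({-59/3, -7/4, -1/9, 3/8, 4, 5⋅π} × {-75/4, -5/58, 5/4, 7/4, 3⋅√2})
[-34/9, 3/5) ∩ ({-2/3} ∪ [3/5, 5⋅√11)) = {-2/3}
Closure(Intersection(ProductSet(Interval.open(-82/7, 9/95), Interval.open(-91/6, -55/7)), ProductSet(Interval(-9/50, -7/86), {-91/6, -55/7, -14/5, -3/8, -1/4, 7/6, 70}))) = EmptySet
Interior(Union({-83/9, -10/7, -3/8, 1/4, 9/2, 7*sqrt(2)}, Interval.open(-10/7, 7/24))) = Interval.open(-10/7, 7/24)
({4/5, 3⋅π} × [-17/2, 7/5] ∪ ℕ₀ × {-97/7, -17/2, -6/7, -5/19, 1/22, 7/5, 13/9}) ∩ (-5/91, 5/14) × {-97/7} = {0} × {-97/7}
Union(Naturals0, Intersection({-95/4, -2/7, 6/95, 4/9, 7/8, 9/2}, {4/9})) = Union({4/9}, Naturals0)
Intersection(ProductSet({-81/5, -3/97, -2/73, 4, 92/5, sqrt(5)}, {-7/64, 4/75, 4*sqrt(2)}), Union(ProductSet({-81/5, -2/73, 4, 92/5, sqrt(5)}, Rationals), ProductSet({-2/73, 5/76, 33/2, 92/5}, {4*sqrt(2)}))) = Union(ProductSet({-2/73, 92/5}, {4*sqrt(2)}), ProductSet({-81/5, -2/73, 4, 92/5, sqrt(5)}, {-7/64, 4/75}))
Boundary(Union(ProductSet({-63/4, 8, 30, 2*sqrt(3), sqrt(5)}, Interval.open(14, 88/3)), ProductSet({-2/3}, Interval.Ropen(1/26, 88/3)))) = Union(ProductSet({-2/3}, Interval(1/26, 88/3)), ProductSet({-63/4, 8, 30, 2*sqrt(3), sqrt(5)}, Interval(14, 88/3)))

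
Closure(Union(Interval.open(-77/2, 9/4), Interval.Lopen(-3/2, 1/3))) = Interval(-77/2, 9/4)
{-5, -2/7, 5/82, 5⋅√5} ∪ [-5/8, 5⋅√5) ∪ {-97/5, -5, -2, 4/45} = {-97/5, -5, -2} ∪ [-5/8, 5⋅√5]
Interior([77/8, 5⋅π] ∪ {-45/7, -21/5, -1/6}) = (77/8, 5⋅π)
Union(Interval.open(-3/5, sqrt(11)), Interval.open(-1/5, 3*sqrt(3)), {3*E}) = Union({3*E}, Interval.open(-3/5, 3*sqrt(3)))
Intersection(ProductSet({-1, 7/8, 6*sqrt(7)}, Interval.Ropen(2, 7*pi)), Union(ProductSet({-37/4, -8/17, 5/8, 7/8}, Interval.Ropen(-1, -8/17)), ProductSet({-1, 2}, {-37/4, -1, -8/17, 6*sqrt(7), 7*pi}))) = ProductSet({-1}, {6*sqrt(7)})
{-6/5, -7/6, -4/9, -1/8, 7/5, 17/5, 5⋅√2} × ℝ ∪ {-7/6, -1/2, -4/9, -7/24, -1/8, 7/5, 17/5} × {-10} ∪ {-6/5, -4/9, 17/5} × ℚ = ({-7/6, -1/2, -4/9, -7/24, -1/8, 7/5, 17/5} × {-10}) ∪ ({-6/5, -7/6, -4/9, -1/8, 7/5, 17/5, 5⋅√2} × ℝ)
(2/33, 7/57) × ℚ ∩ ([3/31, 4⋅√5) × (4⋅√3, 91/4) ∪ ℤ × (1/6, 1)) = [3/31, 7/57) × (ℚ ∩ (4⋅√3, 91/4))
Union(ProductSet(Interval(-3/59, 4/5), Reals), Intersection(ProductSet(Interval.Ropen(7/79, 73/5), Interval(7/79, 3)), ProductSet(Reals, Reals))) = Union(ProductSet(Interval(-3/59, 4/5), Reals), ProductSet(Interval.Ropen(7/79, 73/5), Interval(7/79, 3)))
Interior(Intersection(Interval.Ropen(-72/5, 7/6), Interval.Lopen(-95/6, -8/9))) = Interval.open(-72/5, -8/9)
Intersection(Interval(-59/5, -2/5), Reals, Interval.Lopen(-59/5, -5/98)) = Interval.Lopen(-59/5, -2/5)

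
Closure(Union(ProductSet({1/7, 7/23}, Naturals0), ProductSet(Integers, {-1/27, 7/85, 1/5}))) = Union(ProductSet({1/7, 7/23}, Naturals0), ProductSet(Integers, {-1/27, 7/85, 1/5}))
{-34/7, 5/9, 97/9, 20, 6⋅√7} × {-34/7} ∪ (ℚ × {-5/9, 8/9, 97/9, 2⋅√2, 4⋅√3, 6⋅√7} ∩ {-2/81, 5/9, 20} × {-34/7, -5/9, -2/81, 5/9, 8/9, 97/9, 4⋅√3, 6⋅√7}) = ({-34/7, 5/9, 97/9, 20, 6⋅√7} × {-34/7}) ∪ ({-2/81, 5/9, 20} × {-5/9, 8/9, 97/9, 4⋅√3, 6⋅√7})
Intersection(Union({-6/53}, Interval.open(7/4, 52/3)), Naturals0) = Range(2, 18, 1)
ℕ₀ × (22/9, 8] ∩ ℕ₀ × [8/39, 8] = ℕ₀ × (22/9, 8]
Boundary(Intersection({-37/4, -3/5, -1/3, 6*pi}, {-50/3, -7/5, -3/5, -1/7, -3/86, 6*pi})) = {-3/5, 6*pi}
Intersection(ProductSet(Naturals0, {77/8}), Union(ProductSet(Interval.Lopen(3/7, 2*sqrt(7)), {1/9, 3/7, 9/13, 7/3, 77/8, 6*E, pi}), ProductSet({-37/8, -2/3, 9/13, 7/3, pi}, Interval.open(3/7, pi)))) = ProductSet(Range(1, 6, 1), {77/8})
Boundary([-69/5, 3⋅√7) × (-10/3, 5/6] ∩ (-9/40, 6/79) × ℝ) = ({-9/40, 6/79} × [-10/3, 5/6]) ∪ ([-9/40, 6/79] × {-10/3, 5/6})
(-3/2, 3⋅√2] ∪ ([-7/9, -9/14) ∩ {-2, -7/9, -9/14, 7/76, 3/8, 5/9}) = (-3/2, 3⋅√2]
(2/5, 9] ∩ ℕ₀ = {1, 2, …, 9}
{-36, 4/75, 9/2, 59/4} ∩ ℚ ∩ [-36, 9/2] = {-36, 4/75, 9/2}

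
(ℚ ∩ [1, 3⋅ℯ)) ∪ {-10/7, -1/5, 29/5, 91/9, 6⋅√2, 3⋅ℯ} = {-10/7, -1/5, 91/9, 6⋅√2, 3⋅ℯ} ∪ (ℚ ∩ [1, 3⋅ℯ))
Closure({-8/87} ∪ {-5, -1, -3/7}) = {-5, -1, -3/7, -8/87}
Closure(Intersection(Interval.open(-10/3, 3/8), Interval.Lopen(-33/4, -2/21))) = Interval(-10/3, -2/21)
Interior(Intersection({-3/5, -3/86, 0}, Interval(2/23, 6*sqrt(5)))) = EmptySet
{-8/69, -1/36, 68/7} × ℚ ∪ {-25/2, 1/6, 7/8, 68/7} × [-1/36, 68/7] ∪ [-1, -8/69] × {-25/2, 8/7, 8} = ({-8/69, -1/36, 68/7} × ℚ) ∪ ([-1, -8/69] × {-25/2, 8/7, 8}) ∪ ({-25/2, 1/6, 7/8, 68/7} × [-1/36, 68/7])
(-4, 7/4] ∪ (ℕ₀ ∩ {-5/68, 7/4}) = (-4, 7/4]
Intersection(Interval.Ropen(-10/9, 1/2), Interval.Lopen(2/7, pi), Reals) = Interval.open(2/7, 1/2)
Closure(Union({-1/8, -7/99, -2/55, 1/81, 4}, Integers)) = Union({-1/8, -7/99, -2/55, 1/81}, Integers)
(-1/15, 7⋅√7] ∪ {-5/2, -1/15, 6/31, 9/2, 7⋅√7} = {-5/2} ∪ [-1/15, 7⋅√7]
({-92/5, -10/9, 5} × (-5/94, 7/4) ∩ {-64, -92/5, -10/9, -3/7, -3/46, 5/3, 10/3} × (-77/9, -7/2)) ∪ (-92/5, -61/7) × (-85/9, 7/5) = (-92/5, -61/7) × (-85/9, 7/5)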